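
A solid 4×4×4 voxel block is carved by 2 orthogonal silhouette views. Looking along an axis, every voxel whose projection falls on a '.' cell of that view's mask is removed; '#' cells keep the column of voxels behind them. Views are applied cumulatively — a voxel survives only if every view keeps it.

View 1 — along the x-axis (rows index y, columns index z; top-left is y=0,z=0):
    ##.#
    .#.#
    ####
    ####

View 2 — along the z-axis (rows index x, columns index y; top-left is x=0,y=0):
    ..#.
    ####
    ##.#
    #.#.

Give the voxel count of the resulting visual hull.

start: 4×4×4 = 64 voxels
step 1: project along x, AND mask (13/16) → |grid| = 52
step 2: project along z, AND mask (10/16) → |grid| = 33

33 voxels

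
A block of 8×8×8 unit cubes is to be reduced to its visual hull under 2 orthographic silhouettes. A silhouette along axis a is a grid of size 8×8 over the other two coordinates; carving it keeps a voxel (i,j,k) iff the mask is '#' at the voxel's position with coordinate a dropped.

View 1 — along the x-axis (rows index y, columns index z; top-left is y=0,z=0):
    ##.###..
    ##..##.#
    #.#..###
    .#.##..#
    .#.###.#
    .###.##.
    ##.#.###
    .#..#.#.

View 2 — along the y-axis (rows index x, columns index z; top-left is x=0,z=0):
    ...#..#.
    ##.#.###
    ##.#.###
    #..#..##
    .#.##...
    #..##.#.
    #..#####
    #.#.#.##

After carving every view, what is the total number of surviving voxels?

start: 8×8×8 = 512 voxels
carve view 1 (along x, YZ-mask fill 38/64): 304 voxels remain
carve view 2 (along y, XZ-mask fill 36/64): 173 voxels remain

voxel count = 173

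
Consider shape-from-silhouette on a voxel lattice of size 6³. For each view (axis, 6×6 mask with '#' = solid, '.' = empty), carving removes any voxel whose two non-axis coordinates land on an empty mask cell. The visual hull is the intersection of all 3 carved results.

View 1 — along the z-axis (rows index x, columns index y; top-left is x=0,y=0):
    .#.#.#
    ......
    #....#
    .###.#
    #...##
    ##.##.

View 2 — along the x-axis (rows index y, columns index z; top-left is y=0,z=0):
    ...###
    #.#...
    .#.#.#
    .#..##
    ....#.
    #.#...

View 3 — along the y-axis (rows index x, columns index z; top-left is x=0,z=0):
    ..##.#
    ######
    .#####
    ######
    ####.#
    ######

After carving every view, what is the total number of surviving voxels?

initial block: 6^3 = 216
[1] z-view keeps 16 columns → grid now 96
[2] x-view keeps 14 columns → grid now 37
[3] y-view keeps 31 columns → grid now 30

voxel count = 30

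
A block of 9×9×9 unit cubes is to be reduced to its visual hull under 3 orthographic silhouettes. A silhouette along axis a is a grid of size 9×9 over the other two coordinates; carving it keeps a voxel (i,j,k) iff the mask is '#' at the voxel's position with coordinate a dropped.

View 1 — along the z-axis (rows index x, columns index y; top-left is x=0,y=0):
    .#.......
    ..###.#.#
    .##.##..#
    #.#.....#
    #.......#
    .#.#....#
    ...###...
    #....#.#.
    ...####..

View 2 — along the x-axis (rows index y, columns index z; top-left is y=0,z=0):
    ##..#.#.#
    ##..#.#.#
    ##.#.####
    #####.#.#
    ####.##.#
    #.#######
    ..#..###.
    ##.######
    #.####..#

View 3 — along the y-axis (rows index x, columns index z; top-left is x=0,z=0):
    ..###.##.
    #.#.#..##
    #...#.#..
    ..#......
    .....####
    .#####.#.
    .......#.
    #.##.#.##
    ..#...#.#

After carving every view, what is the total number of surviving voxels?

start: 9×9×9 = 729 voxels
[1] z-view keeps 29 columns → grid now 261
[2] x-view keeps 57 columns → grid now 185
[3] y-view keeps 34 columns → grid now 70

70 voxels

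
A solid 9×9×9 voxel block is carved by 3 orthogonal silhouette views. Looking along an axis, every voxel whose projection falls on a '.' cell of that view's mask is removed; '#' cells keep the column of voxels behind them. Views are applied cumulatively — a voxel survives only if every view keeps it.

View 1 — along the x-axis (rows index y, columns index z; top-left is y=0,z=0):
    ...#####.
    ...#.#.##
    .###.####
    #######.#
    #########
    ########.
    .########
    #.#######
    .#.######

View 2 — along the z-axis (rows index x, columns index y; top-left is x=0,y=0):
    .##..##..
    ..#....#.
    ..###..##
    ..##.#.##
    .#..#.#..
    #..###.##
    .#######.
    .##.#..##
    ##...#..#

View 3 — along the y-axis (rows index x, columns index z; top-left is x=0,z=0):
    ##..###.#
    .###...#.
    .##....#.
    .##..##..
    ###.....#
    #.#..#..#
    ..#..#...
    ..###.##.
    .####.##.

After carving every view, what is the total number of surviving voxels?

initial block: 9^3 = 729
carve view 1 (along x, YZ-mask fill 64/81): 576 voxels remain
carve view 2 (along z, XY-mask fill 41/81): 296 voxels remain
carve view 3 (along y, XZ-mask fill 38/81): 129 voxels remain

129 voxels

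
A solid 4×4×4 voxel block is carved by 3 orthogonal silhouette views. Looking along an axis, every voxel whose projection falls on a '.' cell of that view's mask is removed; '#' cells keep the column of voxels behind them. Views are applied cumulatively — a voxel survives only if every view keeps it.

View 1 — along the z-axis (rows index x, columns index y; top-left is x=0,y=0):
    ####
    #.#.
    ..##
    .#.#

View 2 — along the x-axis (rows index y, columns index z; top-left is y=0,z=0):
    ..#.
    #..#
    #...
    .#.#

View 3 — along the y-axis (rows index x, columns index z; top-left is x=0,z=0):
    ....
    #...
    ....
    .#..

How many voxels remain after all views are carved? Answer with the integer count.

2 voxels

start: 4×4×4 = 64 voxels
[1] z-view keeps 10 columns → grid now 40
[2] x-view keeps 6 columns → grid now 15
[3] y-view keeps 2 columns → grid now 2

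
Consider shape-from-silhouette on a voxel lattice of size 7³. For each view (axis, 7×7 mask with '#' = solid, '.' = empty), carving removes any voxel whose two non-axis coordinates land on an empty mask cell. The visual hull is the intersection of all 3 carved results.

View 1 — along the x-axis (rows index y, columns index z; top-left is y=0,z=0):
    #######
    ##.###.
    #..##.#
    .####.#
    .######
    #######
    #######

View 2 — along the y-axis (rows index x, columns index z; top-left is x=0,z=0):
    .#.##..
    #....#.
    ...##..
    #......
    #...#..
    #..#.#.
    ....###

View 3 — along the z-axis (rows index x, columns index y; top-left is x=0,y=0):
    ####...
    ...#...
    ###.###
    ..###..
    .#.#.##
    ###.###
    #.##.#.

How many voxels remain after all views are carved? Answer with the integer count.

57 voxels

initial block: 7^3 = 343
carve view 1 (along x, YZ-mask fill 41/49): 287 voxels remain
carve view 2 (along y, XZ-mask fill 16/49): 96 voxels remain
carve view 3 (along z, XY-mask fill 28/49): 57 voxels remain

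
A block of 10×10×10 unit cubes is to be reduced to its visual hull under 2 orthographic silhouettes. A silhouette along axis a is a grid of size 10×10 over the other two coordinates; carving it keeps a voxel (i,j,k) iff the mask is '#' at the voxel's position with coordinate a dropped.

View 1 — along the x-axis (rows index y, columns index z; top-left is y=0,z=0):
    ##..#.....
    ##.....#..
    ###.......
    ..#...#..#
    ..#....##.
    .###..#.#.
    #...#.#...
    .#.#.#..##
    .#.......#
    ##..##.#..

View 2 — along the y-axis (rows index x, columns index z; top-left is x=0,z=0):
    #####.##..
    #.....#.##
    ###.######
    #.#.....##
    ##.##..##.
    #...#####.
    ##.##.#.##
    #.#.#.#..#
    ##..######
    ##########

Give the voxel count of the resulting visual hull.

|visual hull| = 239

full grid |V| = 1000
step 1: project along x, AND mask (35/100) → |grid| = 350
step 2: project along y, AND mask (66/100) → |grid| = 239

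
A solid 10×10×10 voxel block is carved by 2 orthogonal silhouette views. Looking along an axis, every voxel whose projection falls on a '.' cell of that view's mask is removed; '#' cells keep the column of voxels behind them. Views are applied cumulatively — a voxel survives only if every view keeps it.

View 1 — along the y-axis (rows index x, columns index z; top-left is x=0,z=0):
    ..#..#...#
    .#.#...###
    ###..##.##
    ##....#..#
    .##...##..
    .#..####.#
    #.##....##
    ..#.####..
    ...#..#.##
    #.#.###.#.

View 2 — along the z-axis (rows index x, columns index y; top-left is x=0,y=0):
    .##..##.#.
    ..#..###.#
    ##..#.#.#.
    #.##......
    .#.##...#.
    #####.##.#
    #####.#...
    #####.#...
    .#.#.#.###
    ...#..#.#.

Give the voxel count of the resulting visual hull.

voxel count = 253

start: 10×10×10 = 1000 voxels
carve view 1 (along y, XZ-mask fill 49/100): 490 voxels remain
carve view 2 (along z, XY-mask fill 51/100): 253 voxels remain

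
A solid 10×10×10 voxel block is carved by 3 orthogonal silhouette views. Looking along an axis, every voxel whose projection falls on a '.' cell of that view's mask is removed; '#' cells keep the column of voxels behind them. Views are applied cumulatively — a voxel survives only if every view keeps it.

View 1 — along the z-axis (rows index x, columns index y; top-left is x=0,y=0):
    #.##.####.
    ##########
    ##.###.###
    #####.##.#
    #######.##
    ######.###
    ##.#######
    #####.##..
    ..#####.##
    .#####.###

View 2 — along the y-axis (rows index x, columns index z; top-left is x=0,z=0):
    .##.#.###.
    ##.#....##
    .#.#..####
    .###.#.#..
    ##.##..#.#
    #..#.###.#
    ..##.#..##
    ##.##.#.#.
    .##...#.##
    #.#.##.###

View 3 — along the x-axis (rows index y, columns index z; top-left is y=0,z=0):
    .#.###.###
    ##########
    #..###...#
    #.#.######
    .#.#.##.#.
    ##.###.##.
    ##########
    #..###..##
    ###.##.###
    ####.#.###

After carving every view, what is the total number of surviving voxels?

before carving: 1000 voxels (10×10×10)
V1 z: intersect with XY mask (82 set) -- 820 left
V2 y: intersect with XZ mask (57 set) -- 466 left
V3 x: intersect with YZ mask (74 set) -- 346 left

remaining voxels: 346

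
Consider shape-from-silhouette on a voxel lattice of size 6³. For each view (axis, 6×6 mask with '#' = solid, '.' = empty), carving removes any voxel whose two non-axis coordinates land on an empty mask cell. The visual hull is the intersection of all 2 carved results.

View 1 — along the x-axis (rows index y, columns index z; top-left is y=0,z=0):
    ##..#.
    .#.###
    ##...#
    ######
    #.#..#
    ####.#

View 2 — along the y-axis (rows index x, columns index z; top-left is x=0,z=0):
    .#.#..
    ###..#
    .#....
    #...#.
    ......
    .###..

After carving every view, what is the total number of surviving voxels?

initial block: 6^3 = 216
carve view 1 (along x, YZ-mask fill 24/36): 144 voxels remain
carve view 2 (along y, XZ-mask fill 12/36): 50 voxels remain

|visual hull| = 50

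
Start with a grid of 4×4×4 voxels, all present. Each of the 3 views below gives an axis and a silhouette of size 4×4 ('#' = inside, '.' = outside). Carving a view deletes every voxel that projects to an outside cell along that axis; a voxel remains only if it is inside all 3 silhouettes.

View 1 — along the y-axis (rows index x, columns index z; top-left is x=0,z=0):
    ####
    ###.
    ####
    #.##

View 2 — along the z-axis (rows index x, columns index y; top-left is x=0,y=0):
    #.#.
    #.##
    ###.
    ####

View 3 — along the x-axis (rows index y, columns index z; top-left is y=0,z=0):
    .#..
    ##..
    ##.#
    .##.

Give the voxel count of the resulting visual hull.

start: 4×4×4 = 64 voxels
carve view 1 (along y, XZ-mask fill 14/16): 56 voxels remain
carve view 2 (along z, XY-mask fill 12/16): 41 voxels remain
carve view 3 (along x, YZ-mask fill 8/16): 19 voxels remain

19 voxels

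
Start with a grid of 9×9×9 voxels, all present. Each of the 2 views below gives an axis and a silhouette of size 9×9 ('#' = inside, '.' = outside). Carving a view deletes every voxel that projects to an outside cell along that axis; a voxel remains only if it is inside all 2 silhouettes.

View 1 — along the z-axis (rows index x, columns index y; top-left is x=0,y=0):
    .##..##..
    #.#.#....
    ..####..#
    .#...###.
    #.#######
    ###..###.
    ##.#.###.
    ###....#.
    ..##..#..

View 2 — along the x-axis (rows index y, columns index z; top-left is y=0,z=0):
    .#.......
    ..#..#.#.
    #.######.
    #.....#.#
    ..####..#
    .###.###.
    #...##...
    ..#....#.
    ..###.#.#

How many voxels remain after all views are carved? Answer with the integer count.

initial block: 9^3 = 729
carve view 1 (along z, XY-mask fill 43/81): 387 voxels remain
carve view 2 (along x, YZ-mask fill 35/81): 170 voxels remain

|visual hull| = 170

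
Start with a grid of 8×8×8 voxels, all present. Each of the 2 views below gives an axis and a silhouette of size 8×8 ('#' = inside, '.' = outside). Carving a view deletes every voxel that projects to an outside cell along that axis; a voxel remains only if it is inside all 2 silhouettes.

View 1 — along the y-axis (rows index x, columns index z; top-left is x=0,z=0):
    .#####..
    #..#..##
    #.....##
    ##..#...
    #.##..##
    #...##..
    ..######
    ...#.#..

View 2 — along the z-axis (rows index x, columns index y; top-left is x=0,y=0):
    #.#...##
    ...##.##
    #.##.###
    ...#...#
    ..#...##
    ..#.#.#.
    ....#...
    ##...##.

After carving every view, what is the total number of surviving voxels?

full grid |V| = 512
after view 1 [y-axis, 31 of 64 cells solid] → remaining = 248
after view 2 [z-axis, 27 of 64 cells solid] → remaining = 98

98 voxels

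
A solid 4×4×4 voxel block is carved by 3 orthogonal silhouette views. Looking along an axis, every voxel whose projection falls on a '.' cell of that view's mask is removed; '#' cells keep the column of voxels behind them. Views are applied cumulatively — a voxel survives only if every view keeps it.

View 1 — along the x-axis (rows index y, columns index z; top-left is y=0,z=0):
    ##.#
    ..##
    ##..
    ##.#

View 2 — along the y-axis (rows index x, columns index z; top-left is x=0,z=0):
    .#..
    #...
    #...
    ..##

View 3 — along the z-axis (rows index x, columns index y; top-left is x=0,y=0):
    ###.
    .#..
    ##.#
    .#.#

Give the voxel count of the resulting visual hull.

voxel count = 7

start: 4×4×4 = 64 voxels
[1] x-view keeps 10 columns → grid now 40
[2] y-view keeps 5 columns → grid now 13
[3] z-view keeps 9 columns → grid now 7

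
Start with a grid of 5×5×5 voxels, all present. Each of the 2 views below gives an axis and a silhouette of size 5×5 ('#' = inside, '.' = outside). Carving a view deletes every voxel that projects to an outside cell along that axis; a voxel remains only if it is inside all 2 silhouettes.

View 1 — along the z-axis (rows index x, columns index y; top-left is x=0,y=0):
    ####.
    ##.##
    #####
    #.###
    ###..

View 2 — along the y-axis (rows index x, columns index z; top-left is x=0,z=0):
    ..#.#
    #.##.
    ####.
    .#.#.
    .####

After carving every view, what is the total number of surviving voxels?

full grid |V| = 125
after view 1 [z-axis, 20 of 25 cells solid] → remaining = 100
after view 2 [y-axis, 15 of 25 cells solid] → remaining = 60

60 voxels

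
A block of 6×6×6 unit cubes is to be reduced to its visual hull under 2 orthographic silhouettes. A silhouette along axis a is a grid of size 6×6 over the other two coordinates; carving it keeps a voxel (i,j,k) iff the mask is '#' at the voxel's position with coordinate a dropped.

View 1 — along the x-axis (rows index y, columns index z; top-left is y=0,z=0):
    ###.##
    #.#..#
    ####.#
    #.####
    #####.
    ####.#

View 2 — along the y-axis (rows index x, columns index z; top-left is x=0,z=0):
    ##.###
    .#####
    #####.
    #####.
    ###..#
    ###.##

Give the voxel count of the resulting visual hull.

|visual hull| = 135

full grid |V| = 216
after view 1 [x-axis, 28 of 36 cells solid] → remaining = 168
after view 2 [y-axis, 29 of 36 cells solid] → remaining = 135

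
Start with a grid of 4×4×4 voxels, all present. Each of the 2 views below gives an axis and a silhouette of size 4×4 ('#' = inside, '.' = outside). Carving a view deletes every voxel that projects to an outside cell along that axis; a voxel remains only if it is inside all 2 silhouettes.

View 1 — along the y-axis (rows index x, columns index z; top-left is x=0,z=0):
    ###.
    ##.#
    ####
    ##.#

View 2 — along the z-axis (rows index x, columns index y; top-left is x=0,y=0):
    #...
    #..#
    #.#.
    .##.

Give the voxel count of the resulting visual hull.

23 voxels

start: 4×4×4 = 64 voxels
after view 1 [y-axis, 13 of 16 cells solid] → remaining = 52
after view 2 [z-axis, 7 of 16 cells solid] → remaining = 23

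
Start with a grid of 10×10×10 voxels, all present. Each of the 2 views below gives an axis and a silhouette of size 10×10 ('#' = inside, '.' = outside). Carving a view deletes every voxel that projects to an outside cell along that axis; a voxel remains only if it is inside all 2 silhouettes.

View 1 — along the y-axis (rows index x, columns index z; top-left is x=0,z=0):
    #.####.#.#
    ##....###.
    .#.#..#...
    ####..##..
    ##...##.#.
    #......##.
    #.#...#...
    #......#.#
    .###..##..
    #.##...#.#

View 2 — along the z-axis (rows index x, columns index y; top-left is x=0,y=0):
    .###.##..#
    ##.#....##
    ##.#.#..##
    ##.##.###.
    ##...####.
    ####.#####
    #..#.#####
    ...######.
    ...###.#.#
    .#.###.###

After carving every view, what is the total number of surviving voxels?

start: 10×10×10 = 1000 voxels
carve view 1 (along y, XZ-mask fill 45/100): 450 voxels remain
carve view 2 (along z, XY-mask fill 64/100): 283 voxels remain

voxel count = 283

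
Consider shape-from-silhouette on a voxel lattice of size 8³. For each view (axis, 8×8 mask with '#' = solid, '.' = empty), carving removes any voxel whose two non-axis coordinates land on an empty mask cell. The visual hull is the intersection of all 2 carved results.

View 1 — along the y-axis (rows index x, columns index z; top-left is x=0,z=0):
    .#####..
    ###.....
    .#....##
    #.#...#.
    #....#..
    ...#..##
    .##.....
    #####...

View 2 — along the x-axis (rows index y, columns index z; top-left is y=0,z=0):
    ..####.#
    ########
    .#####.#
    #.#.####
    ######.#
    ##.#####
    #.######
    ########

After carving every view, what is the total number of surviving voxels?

before carving: 512 voxels (8×8×8)
  1. axis=1 (XZ plane), |mask|=26  ⇒  voxels=208
  2. axis=0 (YZ plane), |mask|=54  ⇒  voxels=168

remaining voxels: 168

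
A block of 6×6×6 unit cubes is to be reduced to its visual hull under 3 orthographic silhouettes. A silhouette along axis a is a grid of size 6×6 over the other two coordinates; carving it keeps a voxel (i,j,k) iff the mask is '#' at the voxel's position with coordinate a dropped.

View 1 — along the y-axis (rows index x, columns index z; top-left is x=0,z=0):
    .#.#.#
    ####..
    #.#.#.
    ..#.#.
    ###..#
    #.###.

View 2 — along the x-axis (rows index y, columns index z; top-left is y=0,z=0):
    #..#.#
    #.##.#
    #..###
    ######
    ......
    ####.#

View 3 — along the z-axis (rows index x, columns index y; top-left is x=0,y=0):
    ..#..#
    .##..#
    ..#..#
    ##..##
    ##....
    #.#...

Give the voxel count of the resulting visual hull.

remaining voxels: 30

start: 6×6×6 = 216 voxels
V1 y: intersect with XZ mask (20 set) -- 120 left
V2 x: intersect with YZ mask (22 set) -- 72 left
V3 z: intersect with XY mask (15 set) -- 30 left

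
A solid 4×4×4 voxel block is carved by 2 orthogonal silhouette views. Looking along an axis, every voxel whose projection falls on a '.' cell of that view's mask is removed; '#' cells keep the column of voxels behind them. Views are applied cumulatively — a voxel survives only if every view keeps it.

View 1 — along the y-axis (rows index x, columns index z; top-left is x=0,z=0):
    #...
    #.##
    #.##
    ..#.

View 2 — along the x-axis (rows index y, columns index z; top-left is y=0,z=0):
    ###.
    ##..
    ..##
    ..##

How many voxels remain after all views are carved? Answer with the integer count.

remaining voxels: 19

initial block: 4^3 = 64
carve view 1 (along y, XZ-mask fill 8/16): 32 voxels remain
carve view 2 (along x, YZ-mask fill 9/16): 19 voxels remain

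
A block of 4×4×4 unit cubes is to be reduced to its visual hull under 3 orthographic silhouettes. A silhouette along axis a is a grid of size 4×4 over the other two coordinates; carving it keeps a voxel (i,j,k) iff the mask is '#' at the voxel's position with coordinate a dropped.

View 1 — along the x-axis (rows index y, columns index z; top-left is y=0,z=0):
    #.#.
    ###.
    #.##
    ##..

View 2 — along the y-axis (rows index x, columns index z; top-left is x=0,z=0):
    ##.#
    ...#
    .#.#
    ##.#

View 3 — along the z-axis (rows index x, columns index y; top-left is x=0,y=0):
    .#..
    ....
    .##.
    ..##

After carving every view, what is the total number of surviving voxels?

8 voxels

initial block: 4^3 = 64
[1] x-view keeps 10 columns → grid now 40
[2] y-view keeps 9 columns → grid now 18
[3] z-view keeps 5 columns → grid now 8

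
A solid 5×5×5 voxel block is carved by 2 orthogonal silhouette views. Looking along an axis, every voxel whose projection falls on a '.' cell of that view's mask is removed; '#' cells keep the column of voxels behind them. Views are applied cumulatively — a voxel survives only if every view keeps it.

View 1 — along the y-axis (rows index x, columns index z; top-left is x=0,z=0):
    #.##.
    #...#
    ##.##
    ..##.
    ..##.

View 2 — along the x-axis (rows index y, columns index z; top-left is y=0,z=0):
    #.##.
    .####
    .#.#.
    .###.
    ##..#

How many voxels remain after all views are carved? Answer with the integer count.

|visual hull| = 39

before carving: 125 voxels (5×5×5)
step 1: project along y, AND mask (13/25) → |grid| = 65
step 2: project along x, AND mask (15/25) → |grid| = 39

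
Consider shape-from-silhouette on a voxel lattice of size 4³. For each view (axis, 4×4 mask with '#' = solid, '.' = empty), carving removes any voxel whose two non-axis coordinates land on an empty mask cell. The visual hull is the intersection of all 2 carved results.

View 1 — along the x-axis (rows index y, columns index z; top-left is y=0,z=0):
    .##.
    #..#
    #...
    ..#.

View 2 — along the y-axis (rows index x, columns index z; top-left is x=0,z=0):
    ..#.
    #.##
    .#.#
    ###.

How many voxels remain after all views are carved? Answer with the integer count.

voxel count = 14

full grid |V| = 64
  1. axis=0 (YZ plane), |mask|=6  ⇒  voxels=24
  2. axis=1 (XZ plane), |mask|=9  ⇒  voxels=14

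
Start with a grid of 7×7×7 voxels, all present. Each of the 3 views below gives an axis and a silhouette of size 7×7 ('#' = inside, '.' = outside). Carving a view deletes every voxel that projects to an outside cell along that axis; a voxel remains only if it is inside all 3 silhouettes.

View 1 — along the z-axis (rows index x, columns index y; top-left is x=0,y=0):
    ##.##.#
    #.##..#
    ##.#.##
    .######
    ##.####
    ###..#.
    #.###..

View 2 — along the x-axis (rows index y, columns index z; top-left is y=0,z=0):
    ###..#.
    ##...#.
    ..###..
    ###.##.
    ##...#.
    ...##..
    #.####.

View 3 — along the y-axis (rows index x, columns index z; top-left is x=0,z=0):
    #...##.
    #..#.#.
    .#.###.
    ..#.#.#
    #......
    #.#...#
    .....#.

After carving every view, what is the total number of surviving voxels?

|visual hull| = 51

initial block: 7^3 = 343
step 1: project along z, AND mask (34/49) → |grid| = 238
step 2: project along x, AND mask (25/49) → |grid| = 126
step 3: project along y, AND mask (18/49) → |grid| = 51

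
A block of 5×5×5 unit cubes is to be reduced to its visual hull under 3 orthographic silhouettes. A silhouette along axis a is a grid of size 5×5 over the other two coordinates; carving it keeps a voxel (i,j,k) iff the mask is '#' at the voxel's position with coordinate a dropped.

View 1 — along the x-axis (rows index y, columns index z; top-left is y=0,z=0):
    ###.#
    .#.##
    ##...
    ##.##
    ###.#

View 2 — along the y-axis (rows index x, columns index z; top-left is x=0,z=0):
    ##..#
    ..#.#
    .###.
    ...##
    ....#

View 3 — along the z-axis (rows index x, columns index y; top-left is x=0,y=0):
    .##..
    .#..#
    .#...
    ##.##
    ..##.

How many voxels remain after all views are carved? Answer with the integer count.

16 voxels

start: 5×5×5 = 125 voxels
step 1: project along x, AND mask (17/25) → |grid| = 85
step 2: project along y, AND mask (11/25) → |grid| = 38
step 3: project along z, AND mask (11/25) → |grid| = 16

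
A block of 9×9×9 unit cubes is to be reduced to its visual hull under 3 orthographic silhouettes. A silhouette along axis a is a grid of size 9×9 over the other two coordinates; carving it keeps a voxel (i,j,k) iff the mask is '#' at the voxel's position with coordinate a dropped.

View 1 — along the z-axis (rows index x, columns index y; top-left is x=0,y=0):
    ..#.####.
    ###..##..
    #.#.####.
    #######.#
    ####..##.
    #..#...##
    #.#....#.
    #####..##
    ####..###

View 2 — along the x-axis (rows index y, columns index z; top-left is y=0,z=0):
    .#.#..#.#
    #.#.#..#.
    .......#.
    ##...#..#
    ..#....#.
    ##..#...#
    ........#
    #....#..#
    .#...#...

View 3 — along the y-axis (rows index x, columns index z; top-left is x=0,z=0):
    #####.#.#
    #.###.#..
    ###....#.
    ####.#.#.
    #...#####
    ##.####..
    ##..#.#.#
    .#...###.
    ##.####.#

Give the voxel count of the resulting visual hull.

|visual hull| = 91

start: 9×9×9 = 729 voxels
V1 z: intersect with XY mask (51 set) -- 459 left
V2 x: intersect with YZ mask (25 set) -- 139 left
V3 y: intersect with XZ mask (50 set) -- 91 left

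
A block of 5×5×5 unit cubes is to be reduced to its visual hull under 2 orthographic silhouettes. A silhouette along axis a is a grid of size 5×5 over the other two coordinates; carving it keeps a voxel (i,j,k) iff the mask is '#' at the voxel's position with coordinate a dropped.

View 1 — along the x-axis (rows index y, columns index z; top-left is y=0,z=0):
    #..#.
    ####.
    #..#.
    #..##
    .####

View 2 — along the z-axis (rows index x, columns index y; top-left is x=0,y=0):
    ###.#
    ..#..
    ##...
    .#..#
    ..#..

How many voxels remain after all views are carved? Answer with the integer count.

voxel count = 30

initial block: 5^3 = 125
[1] x-view keeps 15 columns → grid now 75
[2] z-view keeps 10 columns → grid now 30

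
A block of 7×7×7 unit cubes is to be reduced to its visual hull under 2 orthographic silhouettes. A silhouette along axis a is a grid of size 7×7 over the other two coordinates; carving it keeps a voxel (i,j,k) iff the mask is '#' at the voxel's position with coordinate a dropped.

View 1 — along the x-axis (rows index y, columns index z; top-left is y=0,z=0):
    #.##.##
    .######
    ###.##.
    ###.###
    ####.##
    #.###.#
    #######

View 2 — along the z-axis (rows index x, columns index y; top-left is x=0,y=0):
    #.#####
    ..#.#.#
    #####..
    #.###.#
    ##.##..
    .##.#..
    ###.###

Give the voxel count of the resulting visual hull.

183 voxels

full grid |V| = 343
V1 x: intersect with YZ mask (40 set) -- 280 left
V2 z: intersect with XY mask (32 set) -- 183 left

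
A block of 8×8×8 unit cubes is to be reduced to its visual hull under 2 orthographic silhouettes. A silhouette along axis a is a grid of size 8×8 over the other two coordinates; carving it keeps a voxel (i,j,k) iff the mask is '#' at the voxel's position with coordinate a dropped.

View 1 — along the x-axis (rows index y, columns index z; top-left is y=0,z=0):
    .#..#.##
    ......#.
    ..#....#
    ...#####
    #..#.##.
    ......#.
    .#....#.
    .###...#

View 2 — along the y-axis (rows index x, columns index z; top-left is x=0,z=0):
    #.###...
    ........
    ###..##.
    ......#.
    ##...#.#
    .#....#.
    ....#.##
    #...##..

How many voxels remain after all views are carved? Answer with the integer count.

voxel count = 64

before carving: 512 voxels (8×8×8)
  1. axis=0 (YZ plane), |mask|=23  ⇒  voxels=184
  2. axis=1 (XZ plane), |mask|=22  ⇒  voxels=64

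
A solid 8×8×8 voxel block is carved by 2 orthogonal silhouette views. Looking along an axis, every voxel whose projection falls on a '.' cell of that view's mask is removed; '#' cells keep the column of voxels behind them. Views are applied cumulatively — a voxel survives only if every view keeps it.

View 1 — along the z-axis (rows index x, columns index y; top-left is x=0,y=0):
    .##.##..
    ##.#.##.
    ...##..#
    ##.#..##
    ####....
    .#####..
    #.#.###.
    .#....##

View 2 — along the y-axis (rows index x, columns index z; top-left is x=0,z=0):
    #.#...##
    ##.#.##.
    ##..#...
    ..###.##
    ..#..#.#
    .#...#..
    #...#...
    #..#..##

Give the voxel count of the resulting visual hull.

remaining voxels: 119

full grid |V| = 512
carve view 1 (along z, XY-mask fill 34/64): 272 voxels remain
carve view 2 (along y, XZ-mask fill 28/64): 119 voxels remain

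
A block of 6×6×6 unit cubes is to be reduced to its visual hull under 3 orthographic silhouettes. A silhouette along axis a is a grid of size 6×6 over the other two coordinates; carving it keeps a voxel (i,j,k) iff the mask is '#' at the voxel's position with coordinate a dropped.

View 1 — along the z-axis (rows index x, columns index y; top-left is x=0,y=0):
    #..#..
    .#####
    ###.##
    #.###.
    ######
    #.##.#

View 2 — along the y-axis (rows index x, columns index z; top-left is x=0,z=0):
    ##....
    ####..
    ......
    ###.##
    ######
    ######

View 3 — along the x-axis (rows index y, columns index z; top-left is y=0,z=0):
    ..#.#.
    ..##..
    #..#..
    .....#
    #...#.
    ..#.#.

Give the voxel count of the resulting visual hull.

initial block: 6^3 = 216
[1] z-view keeps 26 columns → grid now 156
[2] y-view keeps 23 columns → grid now 104
[3] x-view keeps 11 columns → grid now 30

voxel count = 30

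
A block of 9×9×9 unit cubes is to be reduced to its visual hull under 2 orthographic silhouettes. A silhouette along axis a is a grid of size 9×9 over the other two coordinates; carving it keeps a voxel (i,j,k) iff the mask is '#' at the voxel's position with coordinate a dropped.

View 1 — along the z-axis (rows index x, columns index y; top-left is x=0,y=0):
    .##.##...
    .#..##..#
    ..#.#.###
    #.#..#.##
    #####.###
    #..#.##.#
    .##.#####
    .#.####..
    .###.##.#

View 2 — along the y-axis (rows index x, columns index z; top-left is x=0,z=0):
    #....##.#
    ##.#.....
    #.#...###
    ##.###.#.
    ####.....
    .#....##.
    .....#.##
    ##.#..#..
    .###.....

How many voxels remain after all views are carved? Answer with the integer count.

initial block: 9^3 = 729
  1. axis=2 (XY plane), |mask|=49  ⇒  voxels=441
  2. axis=1 (XZ plane), |mask|=35  ⇒  voxels=189

voxel count = 189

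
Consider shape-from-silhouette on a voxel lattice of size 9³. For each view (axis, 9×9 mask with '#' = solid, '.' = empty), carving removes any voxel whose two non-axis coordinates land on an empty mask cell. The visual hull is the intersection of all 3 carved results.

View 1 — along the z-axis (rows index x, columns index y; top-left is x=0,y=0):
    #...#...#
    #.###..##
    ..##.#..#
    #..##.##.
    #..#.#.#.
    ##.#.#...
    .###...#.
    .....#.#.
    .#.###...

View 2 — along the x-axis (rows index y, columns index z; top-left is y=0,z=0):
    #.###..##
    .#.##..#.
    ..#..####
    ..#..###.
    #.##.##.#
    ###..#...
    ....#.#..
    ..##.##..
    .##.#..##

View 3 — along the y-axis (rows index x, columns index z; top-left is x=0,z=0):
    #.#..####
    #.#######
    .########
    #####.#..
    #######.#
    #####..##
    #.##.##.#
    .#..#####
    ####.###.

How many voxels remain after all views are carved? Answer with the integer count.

before carving: 729 voxels (9×9×9)
carve view 1 (along z, XY-mask fill 36/81): 324 voxels remain
carve view 2 (along x, YZ-mask fill 40/81): 166 voxels remain
carve view 3 (along y, XZ-mask fill 62/81): 136 voxels remain

remaining voxels: 136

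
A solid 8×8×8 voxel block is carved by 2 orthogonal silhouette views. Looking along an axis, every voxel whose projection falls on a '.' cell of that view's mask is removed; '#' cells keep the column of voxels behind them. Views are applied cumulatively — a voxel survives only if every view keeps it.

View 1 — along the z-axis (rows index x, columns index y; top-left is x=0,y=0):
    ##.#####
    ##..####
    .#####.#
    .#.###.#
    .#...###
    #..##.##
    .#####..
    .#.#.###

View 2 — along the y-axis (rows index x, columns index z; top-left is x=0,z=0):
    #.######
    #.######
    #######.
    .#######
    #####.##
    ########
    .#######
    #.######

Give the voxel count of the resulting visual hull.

full grid |V| = 512
[1] z-view keeps 43 columns → grid now 344
[2] y-view keeps 57 columns → grid now 306

voxel count = 306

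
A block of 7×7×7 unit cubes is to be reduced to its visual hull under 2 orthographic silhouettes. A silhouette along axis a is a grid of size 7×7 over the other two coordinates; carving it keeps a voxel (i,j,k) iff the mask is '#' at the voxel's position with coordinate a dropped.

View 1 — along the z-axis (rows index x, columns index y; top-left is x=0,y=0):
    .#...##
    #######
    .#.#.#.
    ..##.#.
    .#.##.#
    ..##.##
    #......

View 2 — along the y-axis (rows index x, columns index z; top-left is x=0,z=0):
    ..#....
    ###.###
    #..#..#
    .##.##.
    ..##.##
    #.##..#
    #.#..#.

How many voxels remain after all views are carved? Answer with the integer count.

start: 7×7×7 = 343 voxels
after view 1 [z-axis, 25 of 49 cells solid] → remaining = 175
after view 2 [y-axis, 25 of 49 cells solid] → remaining = 101

101 voxels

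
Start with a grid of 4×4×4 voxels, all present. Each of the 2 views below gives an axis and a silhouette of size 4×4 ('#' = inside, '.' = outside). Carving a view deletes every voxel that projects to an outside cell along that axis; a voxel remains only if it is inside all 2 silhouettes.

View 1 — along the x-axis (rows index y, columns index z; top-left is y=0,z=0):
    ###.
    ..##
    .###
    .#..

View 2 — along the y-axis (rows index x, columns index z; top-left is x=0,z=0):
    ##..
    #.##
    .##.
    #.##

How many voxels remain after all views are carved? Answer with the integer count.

full grid |V| = 64
carve view 1 (along x, YZ-mask fill 9/16): 36 voxels remain
carve view 2 (along y, XZ-mask fill 10/16): 22 voxels remain

|visual hull| = 22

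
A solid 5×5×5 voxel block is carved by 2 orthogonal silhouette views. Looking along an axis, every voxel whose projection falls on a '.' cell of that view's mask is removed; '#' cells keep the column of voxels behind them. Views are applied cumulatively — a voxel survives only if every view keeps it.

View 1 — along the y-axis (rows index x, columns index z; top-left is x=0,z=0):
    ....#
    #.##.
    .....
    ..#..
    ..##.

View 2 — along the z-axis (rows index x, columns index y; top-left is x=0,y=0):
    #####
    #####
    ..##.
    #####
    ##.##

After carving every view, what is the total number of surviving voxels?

initial block: 5^3 = 125
after view 1 [y-axis, 7 of 25 cells solid] → remaining = 35
after view 2 [z-axis, 21 of 25 cells solid] → remaining = 33

33 voxels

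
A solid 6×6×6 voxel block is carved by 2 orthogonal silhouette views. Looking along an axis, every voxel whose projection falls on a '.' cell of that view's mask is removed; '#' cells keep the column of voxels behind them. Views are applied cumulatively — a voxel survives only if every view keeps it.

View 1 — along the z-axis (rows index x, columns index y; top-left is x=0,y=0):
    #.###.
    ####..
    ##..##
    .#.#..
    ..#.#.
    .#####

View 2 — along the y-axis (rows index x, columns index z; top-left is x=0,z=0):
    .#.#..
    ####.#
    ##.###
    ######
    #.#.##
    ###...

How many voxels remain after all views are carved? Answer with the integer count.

voxel count = 83

start: 6×6×6 = 216 voxels
carve view 1 (along z, XY-mask fill 21/36): 126 voxels remain
carve view 2 (along y, XZ-mask fill 25/36): 83 voxels remain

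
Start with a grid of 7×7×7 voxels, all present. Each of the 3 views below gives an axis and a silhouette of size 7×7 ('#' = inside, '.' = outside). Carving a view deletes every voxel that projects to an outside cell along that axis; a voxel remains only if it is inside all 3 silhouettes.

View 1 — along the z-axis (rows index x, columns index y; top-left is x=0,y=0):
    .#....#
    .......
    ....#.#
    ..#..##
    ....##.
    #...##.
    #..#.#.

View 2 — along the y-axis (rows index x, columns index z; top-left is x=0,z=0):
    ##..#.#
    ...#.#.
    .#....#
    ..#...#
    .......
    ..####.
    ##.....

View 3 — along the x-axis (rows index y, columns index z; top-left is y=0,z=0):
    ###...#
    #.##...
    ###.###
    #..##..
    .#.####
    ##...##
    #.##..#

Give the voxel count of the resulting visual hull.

start: 7×7×7 = 343 voxels
step 1: project along z, AND mask (15/49) → |grid| = 105
step 2: project along y, AND mask (16/49) → |grid| = 36
step 3: project along x, AND mask (29/49) → |grid| = 21

|visual hull| = 21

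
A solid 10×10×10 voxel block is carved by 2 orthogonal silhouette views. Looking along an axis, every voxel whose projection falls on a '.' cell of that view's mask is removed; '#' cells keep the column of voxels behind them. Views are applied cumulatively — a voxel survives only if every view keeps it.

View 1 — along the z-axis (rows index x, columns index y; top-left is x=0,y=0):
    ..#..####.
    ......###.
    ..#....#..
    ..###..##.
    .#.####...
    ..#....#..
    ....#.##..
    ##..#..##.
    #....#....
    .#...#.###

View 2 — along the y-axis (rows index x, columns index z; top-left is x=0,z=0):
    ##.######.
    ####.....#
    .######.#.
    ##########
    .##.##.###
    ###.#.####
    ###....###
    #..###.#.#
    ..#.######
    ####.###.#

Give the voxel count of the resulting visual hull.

before carving: 1000 voxels (10×10×10)
  1. axis=2 (XY plane), |mask|=37  ⇒  voxels=370
  2. axis=1 (XZ plane), |mask|=72  ⇒  voxels=272

voxel count = 272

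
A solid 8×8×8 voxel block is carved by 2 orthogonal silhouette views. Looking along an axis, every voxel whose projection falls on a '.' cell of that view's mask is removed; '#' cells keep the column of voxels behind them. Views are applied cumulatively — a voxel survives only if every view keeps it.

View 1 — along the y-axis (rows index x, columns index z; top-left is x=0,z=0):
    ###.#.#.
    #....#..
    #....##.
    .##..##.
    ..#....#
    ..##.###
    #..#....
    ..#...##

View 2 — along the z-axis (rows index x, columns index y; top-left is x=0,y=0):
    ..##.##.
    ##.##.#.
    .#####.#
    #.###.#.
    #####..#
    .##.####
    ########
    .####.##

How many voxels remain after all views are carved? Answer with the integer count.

remaining voxels: 144

start: 8×8×8 = 512 voxels
step 1: project along y, AND mask (26/64) → |grid| = 208
step 2: project along z, AND mask (46/64) → |grid| = 144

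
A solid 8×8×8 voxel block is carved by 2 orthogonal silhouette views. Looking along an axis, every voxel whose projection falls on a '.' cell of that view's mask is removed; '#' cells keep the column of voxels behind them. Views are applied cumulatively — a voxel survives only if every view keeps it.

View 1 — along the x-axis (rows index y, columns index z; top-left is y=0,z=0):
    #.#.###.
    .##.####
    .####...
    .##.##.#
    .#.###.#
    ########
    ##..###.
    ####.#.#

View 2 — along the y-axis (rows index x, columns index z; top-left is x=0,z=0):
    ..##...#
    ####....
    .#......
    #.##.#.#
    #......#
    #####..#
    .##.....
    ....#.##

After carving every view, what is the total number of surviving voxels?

full grid |V| = 512
step 1: project along x, AND mask (44/64) → |grid| = 352
step 2: project along y, AND mask (26/64) → |grid| = 140

remaining voxels: 140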